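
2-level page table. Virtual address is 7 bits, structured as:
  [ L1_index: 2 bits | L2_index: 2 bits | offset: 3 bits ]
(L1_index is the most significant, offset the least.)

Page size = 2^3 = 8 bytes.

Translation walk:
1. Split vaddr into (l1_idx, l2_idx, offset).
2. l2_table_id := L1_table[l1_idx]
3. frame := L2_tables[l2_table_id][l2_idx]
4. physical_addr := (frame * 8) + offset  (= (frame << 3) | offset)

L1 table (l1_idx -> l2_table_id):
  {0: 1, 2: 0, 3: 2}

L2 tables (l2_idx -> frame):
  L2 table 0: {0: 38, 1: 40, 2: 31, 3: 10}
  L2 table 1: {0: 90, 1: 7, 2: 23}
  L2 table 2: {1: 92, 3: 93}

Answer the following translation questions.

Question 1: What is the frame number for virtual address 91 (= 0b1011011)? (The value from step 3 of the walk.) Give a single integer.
vaddr = 91: l1_idx=2, l2_idx=3
L1[2] = 0; L2[0][3] = 10

Answer: 10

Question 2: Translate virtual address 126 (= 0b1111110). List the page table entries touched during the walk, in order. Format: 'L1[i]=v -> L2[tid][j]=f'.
vaddr = 126 = 0b1111110
Split: l1_idx=3, l2_idx=3, offset=6

Answer: L1[3]=2 -> L2[2][3]=93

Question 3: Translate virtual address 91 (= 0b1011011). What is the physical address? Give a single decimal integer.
vaddr = 91 = 0b1011011
Split: l1_idx=2, l2_idx=3, offset=3
L1[2] = 0
L2[0][3] = 10
paddr = 10 * 8 + 3 = 83

Answer: 83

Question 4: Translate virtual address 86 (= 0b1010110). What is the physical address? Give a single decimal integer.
vaddr = 86 = 0b1010110
Split: l1_idx=2, l2_idx=2, offset=6
L1[2] = 0
L2[0][2] = 31
paddr = 31 * 8 + 6 = 254

Answer: 254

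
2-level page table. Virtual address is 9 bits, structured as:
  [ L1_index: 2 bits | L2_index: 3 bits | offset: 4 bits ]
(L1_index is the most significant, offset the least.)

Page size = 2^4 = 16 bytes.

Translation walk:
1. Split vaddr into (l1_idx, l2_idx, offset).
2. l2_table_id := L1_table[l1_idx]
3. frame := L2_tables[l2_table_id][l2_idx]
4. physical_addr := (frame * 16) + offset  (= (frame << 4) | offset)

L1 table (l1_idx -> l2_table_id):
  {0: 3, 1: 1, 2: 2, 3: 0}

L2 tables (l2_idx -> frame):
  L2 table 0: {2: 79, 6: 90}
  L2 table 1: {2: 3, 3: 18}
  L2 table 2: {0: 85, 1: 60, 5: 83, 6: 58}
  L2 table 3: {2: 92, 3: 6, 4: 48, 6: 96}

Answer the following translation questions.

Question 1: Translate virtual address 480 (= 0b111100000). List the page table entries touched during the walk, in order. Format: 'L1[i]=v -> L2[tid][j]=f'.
Answer: L1[3]=0 -> L2[0][6]=90

Derivation:
vaddr = 480 = 0b111100000
Split: l1_idx=3, l2_idx=6, offset=0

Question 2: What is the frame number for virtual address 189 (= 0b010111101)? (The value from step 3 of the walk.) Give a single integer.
Answer: 18

Derivation:
vaddr = 189: l1_idx=1, l2_idx=3
L1[1] = 1; L2[1][3] = 18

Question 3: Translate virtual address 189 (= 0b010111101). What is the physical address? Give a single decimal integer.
Answer: 301

Derivation:
vaddr = 189 = 0b010111101
Split: l1_idx=1, l2_idx=3, offset=13
L1[1] = 1
L2[1][3] = 18
paddr = 18 * 16 + 13 = 301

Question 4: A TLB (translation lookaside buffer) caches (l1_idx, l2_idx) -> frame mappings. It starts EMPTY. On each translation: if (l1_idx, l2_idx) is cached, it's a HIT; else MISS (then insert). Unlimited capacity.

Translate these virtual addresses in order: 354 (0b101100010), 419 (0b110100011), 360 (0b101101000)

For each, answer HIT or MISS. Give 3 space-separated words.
Answer: MISS MISS HIT

Derivation:
vaddr=354: (2,6) not in TLB -> MISS, insert
vaddr=419: (3,2) not in TLB -> MISS, insert
vaddr=360: (2,6) in TLB -> HIT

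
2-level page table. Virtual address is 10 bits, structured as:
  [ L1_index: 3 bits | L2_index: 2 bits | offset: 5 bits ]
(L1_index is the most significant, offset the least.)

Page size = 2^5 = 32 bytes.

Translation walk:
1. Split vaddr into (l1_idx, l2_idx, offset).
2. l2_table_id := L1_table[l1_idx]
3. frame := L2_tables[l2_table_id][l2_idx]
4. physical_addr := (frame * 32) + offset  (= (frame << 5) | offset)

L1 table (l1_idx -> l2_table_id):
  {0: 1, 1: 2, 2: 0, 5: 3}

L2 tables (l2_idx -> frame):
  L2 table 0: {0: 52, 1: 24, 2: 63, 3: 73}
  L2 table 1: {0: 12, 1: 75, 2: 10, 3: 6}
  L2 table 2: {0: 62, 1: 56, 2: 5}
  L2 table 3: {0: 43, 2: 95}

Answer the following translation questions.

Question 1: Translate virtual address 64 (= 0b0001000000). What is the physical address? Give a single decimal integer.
vaddr = 64 = 0b0001000000
Split: l1_idx=0, l2_idx=2, offset=0
L1[0] = 1
L2[1][2] = 10
paddr = 10 * 32 + 0 = 320

Answer: 320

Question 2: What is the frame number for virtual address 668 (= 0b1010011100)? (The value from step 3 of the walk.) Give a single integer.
vaddr = 668: l1_idx=5, l2_idx=0
L1[5] = 3; L2[3][0] = 43

Answer: 43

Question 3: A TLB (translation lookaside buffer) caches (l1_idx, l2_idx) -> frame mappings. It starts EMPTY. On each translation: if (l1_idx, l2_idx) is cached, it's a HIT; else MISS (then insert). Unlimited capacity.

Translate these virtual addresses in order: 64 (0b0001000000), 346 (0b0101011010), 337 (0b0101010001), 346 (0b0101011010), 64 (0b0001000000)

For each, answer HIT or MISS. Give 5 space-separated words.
vaddr=64: (0,2) not in TLB -> MISS, insert
vaddr=346: (2,2) not in TLB -> MISS, insert
vaddr=337: (2,2) in TLB -> HIT
vaddr=346: (2,2) in TLB -> HIT
vaddr=64: (0,2) in TLB -> HIT

Answer: MISS MISS HIT HIT HIT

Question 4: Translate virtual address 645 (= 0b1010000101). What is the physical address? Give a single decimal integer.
Answer: 1381

Derivation:
vaddr = 645 = 0b1010000101
Split: l1_idx=5, l2_idx=0, offset=5
L1[5] = 3
L2[3][0] = 43
paddr = 43 * 32 + 5 = 1381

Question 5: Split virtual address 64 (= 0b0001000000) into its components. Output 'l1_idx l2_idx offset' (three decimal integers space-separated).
vaddr = 64 = 0b0001000000
  top 3 bits -> l1_idx = 0
  next 2 bits -> l2_idx = 2
  bottom 5 bits -> offset = 0

Answer: 0 2 0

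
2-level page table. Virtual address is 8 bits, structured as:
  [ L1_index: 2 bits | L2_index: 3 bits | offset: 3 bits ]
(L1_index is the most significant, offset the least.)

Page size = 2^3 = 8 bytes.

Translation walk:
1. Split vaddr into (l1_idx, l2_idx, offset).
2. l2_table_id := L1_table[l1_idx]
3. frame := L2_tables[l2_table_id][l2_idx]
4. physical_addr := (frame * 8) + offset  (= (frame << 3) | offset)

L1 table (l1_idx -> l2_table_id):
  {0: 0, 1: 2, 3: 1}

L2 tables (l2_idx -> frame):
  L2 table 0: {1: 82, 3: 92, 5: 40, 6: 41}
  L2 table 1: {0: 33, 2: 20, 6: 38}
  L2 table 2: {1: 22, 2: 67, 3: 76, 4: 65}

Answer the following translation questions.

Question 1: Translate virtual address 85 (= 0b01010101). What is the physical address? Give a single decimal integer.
Answer: 541

Derivation:
vaddr = 85 = 0b01010101
Split: l1_idx=1, l2_idx=2, offset=5
L1[1] = 2
L2[2][2] = 67
paddr = 67 * 8 + 5 = 541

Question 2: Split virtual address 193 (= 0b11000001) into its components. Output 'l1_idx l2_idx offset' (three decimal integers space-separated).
vaddr = 193 = 0b11000001
  top 2 bits -> l1_idx = 3
  next 3 bits -> l2_idx = 0
  bottom 3 bits -> offset = 1

Answer: 3 0 1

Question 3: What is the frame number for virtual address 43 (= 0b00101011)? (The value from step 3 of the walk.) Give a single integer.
vaddr = 43: l1_idx=0, l2_idx=5
L1[0] = 0; L2[0][5] = 40

Answer: 40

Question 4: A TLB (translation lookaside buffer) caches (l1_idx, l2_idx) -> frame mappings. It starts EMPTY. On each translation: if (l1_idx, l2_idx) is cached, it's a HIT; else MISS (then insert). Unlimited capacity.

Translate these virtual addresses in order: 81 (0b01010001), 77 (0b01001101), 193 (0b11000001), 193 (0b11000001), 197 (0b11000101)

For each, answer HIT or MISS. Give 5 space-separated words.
vaddr=81: (1,2) not in TLB -> MISS, insert
vaddr=77: (1,1) not in TLB -> MISS, insert
vaddr=193: (3,0) not in TLB -> MISS, insert
vaddr=193: (3,0) in TLB -> HIT
vaddr=197: (3,0) in TLB -> HIT

Answer: MISS MISS MISS HIT HIT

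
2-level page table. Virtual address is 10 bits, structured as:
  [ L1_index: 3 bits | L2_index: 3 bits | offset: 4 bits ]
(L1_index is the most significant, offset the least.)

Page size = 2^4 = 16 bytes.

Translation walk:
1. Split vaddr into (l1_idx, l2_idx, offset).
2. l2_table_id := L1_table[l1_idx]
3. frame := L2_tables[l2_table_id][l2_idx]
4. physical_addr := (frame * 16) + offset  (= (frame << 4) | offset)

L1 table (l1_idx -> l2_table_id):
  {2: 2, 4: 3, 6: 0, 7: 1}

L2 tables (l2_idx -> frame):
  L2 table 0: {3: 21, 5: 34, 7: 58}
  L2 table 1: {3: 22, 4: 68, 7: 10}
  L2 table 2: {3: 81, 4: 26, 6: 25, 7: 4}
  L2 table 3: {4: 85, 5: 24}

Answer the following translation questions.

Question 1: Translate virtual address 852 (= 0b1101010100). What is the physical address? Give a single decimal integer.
Answer: 548

Derivation:
vaddr = 852 = 0b1101010100
Split: l1_idx=6, l2_idx=5, offset=4
L1[6] = 0
L2[0][5] = 34
paddr = 34 * 16 + 4 = 548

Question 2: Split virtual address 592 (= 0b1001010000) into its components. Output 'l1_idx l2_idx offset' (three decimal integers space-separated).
vaddr = 592 = 0b1001010000
  top 3 bits -> l1_idx = 4
  next 3 bits -> l2_idx = 5
  bottom 4 bits -> offset = 0

Answer: 4 5 0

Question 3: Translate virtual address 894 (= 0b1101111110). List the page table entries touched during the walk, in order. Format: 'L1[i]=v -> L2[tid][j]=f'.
vaddr = 894 = 0b1101111110
Split: l1_idx=6, l2_idx=7, offset=14

Answer: L1[6]=0 -> L2[0][7]=58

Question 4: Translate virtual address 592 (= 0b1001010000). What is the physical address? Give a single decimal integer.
vaddr = 592 = 0b1001010000
Split: l1_idx=4, l2_idx=5, offset=0
L1[4] = 3
L2[3][5] = 24
paddr = 24 * 16 + 0 = 384

Answer: 384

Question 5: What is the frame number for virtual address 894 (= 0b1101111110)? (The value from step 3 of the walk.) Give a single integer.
vaddr = 894: l1_idx=6, l2_idx=7
L1[6] = 0; L2[0][7] = 58

Answer: 58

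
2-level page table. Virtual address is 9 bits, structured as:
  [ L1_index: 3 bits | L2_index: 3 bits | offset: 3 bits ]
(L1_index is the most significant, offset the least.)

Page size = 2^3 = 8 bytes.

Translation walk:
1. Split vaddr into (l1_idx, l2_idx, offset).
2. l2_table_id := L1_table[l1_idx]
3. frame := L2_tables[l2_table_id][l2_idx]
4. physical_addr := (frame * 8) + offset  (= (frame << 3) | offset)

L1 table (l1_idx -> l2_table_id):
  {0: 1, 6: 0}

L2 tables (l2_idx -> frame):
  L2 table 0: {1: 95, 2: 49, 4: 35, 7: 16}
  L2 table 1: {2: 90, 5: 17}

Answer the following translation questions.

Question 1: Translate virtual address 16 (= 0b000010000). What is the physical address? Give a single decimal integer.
Answer: 720

Derivation:
vaddr = 16 = 0b000010000
Split: l1_idx=0, l2_idx=2, offset=0
L1[0] = 1
L2[1][2] = 90
paddr = 90 * 8 + 0 = 720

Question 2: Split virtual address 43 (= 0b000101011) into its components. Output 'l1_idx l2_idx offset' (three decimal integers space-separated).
Answer: 0 5 3

Derivation:
vaddr = 43 = 0b000101011
  top 3 bits -> l1_idx = 0
  next 3 bits -> l2_idx = 5
  bottom 3 bits -> offset = 3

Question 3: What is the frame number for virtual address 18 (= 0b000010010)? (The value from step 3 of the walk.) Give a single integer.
vaddr = 18: l1_idx=0, l2_idx=2
L1[0] = 1; L2[1][2] = 90

Answer: 90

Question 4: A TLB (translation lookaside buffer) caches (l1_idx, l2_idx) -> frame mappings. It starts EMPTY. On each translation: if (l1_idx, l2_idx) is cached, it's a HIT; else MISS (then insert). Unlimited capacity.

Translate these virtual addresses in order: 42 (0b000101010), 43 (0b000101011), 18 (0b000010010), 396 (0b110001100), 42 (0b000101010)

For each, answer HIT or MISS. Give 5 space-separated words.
vaddr=42: (0,5) not in TLB -> MISS, insert
vaddr=43: (0,5) in TLB -> HIT
vaddr=18: (0,2) not in TLB -> MISS, insert
vaddr=396: (6,1) not in TLB -> MISS, insert
vaddr=42: (0,5) in TLB -> HIT

Answer: MISS HIT MISS MISS HIT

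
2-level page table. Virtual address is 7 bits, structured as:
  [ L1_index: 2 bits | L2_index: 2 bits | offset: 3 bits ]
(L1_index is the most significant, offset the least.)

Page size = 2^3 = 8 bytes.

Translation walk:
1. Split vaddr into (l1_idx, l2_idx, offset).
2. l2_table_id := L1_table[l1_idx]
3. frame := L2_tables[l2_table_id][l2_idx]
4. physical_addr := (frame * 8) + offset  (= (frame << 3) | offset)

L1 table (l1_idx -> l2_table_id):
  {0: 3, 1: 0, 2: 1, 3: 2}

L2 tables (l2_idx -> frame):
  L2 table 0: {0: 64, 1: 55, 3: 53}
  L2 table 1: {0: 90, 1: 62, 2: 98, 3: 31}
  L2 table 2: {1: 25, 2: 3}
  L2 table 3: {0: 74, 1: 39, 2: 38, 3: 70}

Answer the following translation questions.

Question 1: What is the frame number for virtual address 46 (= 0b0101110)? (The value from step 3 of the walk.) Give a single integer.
vaddr = 46: l1_idx=1, l2_idx=1
L1[1] = 0; L2[0][1] = 55

Answer: 55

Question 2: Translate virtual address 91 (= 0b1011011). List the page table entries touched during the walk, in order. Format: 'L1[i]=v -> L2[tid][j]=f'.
vaddr = 91 = 0b1011011
Split: l1_idx=2, l2_idx=3, offset=3

Answer: L1[2]=1 -> L2[1][3]=31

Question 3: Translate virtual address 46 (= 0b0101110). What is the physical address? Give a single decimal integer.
vaddr = 46 = 0b0101110
Split: l1_idx=1, l2_idx=1, offset=6
L1[1] = 0
L2[0][1] = 55
paddr = 55 * 8 + 6 = 446

Answer: 446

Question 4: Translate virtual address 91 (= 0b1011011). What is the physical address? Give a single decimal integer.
vaddr = 91 = 0b1011011
Split: l1_idx=2, l2_idx=3, offset=3
L1[2] = 1
L2[1][3] = 31
paddr = 31 * 8 + 3 = 251

Answer: 251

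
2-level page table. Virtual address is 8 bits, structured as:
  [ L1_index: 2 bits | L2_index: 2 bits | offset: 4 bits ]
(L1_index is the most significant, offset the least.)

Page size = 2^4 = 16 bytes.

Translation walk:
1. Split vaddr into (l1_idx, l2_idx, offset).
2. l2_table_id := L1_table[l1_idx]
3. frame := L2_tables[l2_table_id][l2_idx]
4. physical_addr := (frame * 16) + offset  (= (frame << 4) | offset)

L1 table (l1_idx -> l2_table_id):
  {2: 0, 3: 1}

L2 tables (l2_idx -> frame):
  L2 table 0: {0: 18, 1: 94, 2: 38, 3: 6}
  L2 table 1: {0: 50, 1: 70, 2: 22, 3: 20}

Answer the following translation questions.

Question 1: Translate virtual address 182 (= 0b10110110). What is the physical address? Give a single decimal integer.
vaddr = 182 = 0b10110110
Split: l1_idx=2, l2_idx=3, offset=6
L1[2] = 0
L2[0][3] = 6
paddr = 6 * 16 + 6 = 102

Answer: 102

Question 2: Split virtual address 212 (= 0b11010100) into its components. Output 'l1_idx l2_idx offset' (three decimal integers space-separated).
vaddr = 212 = 0b11010100
  top 2 bits -> l1_idx = 3
  next 2 bits -> l2_idx = 1
  bottom 4 bits -> offset = 4

Answer: 3 1 4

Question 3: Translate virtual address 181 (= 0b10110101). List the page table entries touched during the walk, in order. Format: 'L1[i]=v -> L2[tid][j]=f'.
vaddr = 181 = 0b10110101
Split: l1_idx=2, l2_idx=3, offset=5

Answer: L1[2]=0 -> L2[0][3]=6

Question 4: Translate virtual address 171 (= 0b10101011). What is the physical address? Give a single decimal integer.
Answer: 619

Derivation:
vaddr = 171 = 0b10101011
Split: l1_idx=2, l2_idx=2, offset=11
L1[2] = 0
L2[0][2] = 38
paddr = 38 * 16 + 11 = 619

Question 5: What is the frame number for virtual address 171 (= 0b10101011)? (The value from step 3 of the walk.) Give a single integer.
Answer: 38

Derivation:
vaddr = 171: l1_idx=2, l2_idx=2
L1[2] = 0; L2[0][2] = 38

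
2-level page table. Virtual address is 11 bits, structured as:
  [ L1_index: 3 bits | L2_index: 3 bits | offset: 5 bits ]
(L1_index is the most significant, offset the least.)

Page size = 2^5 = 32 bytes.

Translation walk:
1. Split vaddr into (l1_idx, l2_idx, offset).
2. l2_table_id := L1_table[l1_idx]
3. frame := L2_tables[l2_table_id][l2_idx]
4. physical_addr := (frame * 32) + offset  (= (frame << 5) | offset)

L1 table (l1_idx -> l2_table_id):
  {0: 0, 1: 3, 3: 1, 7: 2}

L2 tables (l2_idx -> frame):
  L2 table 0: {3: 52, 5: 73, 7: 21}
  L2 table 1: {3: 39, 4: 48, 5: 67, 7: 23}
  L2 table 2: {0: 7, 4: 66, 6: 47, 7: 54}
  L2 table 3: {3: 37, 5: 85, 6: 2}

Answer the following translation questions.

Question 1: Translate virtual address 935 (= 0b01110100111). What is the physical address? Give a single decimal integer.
vaddr = 935 = 0b01110100111
Split: l1_idx=3, l2_idx=5, offset=7
L1[3] = 1
L2[1][5] = 67
paddr = 67 * 32 + 7 = 2151

Answer: 2151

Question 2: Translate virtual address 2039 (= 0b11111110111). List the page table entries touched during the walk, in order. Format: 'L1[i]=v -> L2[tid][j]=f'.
Answer: L1[7]=2 -> L2[2][7]=54

Derivation:
vaddr = 2039 = 0b11111110111
Split: l1_idx=7, l2_idx=7, offset=23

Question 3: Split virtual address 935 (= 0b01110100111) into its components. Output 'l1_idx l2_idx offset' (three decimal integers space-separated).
Answer: 3 5 7

Derivation:
vaddr = 935 = 0b01110100111
  top 3 bits -> l1_idx = 3
  next 3 bits -> l2_idx = 5
  bottom 5 bits -> offset = 7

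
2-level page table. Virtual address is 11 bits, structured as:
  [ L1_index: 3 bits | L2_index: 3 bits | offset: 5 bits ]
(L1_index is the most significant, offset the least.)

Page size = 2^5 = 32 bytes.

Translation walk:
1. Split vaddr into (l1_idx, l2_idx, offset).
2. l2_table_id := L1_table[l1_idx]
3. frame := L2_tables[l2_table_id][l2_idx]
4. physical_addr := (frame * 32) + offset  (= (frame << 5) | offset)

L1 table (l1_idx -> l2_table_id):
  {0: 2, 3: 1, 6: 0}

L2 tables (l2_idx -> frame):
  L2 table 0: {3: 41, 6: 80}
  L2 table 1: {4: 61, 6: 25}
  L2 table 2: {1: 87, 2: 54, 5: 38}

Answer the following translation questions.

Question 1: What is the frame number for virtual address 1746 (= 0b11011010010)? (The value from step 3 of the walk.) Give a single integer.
Answer: 80

Derivation:
vaddr = 1746: l1_idx=6, l2_idx=6
L1[6] = 0; L2[0][6] = 80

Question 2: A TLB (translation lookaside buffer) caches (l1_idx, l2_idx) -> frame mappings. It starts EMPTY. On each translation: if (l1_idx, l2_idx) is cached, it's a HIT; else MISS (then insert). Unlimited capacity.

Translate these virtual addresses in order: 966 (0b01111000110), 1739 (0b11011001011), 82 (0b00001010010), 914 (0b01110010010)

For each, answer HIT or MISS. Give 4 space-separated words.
Answer: MISS MISS MISS MISS

Derivation:
vaddr=966: (3,6) not in TLB -> MISS, insert
vaddr=1739: (6,6) not in TLB -> MISS, insert
vaddr=82: (0,2) not in TLB -> MISS, insert
vaddr=914: (3,4) not in TLB -> MISS, insert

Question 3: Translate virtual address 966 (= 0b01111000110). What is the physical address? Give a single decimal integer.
Answer: 806

Derivation:
vaddr = 966 = 0b01111000110
Split: l1_idx=3, l2_idx=6, offset=6
L1[3] = 1
L2[1][6] = 25
paddr = 25 * 32 + 6 = 806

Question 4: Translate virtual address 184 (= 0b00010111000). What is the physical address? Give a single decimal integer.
vaddr = 184 = 0b00010111000
Split: l1_idx=0, l2_idx=5, offset=24
L1[0] = 2
L2[2][5] = 38
paddr = 38 * 32 + 24 = 1240

Answer: 1240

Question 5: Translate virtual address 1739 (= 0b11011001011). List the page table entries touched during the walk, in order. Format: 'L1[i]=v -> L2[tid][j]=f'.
Answer: L1[6]=0 -> L2[0][6]=80

Derivation:
vaddr = 1739 = 0b11011001011
Split: l1_idx=6, l2_idx=6, offset=11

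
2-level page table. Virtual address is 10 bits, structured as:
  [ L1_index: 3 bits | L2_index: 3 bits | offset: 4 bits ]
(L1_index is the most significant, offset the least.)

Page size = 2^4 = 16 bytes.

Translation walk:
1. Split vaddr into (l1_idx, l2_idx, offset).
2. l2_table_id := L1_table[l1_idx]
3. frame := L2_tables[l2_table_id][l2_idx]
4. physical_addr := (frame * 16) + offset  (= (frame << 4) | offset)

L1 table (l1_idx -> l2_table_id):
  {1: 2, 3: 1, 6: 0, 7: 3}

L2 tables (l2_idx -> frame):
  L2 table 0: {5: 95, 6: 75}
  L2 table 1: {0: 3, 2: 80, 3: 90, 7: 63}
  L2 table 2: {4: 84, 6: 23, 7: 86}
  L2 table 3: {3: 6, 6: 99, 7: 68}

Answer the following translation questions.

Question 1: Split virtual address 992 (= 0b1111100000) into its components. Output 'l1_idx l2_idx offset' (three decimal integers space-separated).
vaddr = 992 = 0b1111100000
  top 3 bits -> l1_idx = 7
  next 3 bits -> l2_idx = 6
  bottom 4 bits -> offset = 0

Answer: 7 6 0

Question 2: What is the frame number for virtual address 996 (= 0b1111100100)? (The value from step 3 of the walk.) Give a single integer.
Answer: 99

Derivation:
vaddr = 996: l1_idx=7, l2_idx=6
L1[7] = 3; L2[3][6] = 99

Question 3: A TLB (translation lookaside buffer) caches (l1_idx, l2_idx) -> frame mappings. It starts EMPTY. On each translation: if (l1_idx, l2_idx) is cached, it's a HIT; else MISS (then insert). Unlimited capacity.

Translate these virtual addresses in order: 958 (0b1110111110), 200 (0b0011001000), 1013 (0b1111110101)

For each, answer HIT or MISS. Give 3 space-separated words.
vaddr=958: (7,3) not in TLB -> MISS, insert
vaddr=200: (1,4) not in TLB -> MISS, insert
vaddr=1013: (7,7) not in TLB -> MISS, insert

Answer: MISS MISS MISS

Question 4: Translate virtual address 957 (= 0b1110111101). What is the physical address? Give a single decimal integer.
Answer: 109

Derivation:
vaddr = 957 = 0b1110111101
Split: l1_idx=7, l2_idx=3, offset=13
L1[7] = 3
L2[3][3] = 6
paddr = 6 * 16 + 13 = 109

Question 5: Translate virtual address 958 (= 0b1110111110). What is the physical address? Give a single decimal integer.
vaddr = 958 = 0b1110111110
Split: l1_idx=7, l2_idx=3, offset=14
L1[7] = 3
L2[3][3] = 6
paddr = 6 * 16 + 14 = 110

Answer: 110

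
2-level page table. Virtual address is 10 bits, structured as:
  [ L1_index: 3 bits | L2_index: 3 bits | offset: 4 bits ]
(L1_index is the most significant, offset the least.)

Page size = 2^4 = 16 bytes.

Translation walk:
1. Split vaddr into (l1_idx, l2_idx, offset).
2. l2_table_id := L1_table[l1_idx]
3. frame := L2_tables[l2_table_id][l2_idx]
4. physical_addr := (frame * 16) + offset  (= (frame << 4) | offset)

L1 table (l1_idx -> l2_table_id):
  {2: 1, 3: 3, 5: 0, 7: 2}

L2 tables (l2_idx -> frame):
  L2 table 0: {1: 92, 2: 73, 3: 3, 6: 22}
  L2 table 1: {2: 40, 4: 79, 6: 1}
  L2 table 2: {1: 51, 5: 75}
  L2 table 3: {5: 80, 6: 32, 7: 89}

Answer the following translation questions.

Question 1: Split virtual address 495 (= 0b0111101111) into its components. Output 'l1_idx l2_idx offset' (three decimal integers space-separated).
vaddr = 495 = 0b0111101111
  top 3 bits -> l1_idx = 3
  next 3 bits -> l2_idx = 6
  bottom 4 bits -> offset = 15

Answer: 3 6 15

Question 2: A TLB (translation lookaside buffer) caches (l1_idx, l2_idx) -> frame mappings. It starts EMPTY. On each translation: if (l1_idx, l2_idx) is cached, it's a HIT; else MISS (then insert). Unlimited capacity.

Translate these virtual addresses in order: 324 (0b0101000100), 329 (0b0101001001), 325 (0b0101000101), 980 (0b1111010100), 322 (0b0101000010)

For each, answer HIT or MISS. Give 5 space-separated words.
Answer: MISS HIT HIT MISS HIT

Derivation:
vaddr=324: (2,4) not in TLB -> MISS, insert
vaddr=329: (2,4) in TLB -> HIT
vaddr=325: (2,4) in TLB -> HIT
vaddr=980: (7,5) not in TLB -> MISS, insert
vaddr=322: (2,4) in TLB -> HIT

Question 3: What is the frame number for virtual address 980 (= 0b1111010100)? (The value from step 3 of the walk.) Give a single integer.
vaddr = 980: l1_idx=7, l2_idx=5
L1[7] = 2; L2[2][5] = 75

Answer: 75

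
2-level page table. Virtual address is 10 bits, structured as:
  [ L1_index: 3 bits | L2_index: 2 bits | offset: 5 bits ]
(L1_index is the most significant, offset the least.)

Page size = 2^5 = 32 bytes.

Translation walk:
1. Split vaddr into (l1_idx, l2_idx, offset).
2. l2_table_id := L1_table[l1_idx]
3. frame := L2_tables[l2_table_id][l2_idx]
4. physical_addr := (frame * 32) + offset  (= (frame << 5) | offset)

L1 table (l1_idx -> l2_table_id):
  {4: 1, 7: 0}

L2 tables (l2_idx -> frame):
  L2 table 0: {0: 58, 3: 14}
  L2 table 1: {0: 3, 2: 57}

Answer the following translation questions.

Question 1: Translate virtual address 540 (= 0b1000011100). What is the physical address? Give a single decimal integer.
vaddr = 540 = 0b1000011100
Split: l1_idx=4, l2_idx=0, offset=28
L1[4] = 1
L2[1][0] = 3
paddr = 3 * 32 + 28 = 124

Answer: 124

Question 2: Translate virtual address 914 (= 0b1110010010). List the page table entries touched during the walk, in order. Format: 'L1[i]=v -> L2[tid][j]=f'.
Answer: L1[7]=0 -> L2[0][0]=58

Derivation:
vaddr = 914 = 0b1110010010
Split: l1_idx=7, l2_idx=0, offset=18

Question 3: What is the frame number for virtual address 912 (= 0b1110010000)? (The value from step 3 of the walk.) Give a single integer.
vaddr = 912: l1_idx=7, l2_idx=0
L1[7] = 0; L2[0][0] = 58

Answer: 58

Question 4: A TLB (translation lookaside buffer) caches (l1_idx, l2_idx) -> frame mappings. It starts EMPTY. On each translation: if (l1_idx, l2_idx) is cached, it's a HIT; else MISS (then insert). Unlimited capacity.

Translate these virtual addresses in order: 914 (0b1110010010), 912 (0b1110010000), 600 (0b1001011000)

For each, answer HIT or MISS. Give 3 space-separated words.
vaddr=914: (7,0) not in TLB -> MISS, insert
vaddr=912: (7,0) in TLB -> HIT
vaddr=600: (4,2) not in TLB -> MISS, insert

Answer: MISS HIT MISS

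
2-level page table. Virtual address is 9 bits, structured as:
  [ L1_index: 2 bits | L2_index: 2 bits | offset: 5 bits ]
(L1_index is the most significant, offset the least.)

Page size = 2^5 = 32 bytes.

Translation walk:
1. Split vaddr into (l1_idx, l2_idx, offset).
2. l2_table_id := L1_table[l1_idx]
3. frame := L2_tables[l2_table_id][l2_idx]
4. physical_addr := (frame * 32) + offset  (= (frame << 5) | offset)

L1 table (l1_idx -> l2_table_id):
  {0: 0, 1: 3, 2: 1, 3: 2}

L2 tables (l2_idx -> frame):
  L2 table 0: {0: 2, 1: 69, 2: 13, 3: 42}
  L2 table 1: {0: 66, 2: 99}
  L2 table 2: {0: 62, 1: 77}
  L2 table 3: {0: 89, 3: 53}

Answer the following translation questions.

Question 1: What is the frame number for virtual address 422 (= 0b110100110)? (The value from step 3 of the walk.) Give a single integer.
vaddr = 422: l1_idx=3, l2_idx=1
L1[3] = 2; L2[2][1] = 77

Answer: 77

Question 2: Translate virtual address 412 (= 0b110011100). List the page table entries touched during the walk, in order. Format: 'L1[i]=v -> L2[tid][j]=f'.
Answer: L1[3]=2 -> L2[2][0]=62

Derivation:
vaddr = 412 = 0b110011100
Split: l1_idx=3, l2_idx=0, offset=28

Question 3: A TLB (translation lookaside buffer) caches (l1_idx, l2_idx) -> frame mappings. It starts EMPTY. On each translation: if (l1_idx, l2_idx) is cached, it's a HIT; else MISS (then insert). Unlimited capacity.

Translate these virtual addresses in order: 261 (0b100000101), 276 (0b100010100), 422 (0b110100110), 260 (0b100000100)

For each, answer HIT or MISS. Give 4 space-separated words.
vaddr=261: (2,0) not in TLB -> MISS, insert
vaddr=276: (2,0) in TLB -> HIT
vaddr=422: (3,1) not in TLB -> MISS, insert
vaddr=260: (2,0) in TLB -> HIT

Answer: MISS HIT MISS HIT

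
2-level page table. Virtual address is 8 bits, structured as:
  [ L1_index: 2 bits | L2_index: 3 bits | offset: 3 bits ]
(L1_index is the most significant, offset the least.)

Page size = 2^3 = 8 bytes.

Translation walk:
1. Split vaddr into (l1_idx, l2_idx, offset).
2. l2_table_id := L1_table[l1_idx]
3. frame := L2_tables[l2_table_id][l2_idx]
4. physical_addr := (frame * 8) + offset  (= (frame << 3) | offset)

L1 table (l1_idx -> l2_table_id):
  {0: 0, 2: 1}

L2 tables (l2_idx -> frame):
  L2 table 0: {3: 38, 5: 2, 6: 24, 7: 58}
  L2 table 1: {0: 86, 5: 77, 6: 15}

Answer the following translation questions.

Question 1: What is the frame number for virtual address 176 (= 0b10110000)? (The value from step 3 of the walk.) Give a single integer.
vaddr = 176: l1_idx=2, l2_idx=6
L1[2] = 1; L2[1][6] = 15

Answer: 15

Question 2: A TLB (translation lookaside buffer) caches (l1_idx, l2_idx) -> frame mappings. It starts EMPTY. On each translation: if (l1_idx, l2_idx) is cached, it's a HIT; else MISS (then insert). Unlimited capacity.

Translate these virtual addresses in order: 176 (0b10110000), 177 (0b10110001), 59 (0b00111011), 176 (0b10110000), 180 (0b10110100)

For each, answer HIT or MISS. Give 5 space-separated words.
vaddr=176: (2,6) not in TLB -> MISS, insert
vaddr=177: (2,6) in TLB -> HIT
vaddr=59: (0,7) not in TLB -> MISS, insert
vaddr=176: (2,6) in TLB -> HIT
vaddr=180: (2,6) in TLB -> HIT

Answer: MISS HIT MISS HIT HIT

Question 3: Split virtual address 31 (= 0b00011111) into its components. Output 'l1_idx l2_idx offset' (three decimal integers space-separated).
Answer: 0 3 7

Derivation:
vaddr = 31 = 0b00011111
  top 2 bits -> l1_idx = 0
  next 3 bits -> l2_idx = 3
  bottom 3 bits -> offset = 7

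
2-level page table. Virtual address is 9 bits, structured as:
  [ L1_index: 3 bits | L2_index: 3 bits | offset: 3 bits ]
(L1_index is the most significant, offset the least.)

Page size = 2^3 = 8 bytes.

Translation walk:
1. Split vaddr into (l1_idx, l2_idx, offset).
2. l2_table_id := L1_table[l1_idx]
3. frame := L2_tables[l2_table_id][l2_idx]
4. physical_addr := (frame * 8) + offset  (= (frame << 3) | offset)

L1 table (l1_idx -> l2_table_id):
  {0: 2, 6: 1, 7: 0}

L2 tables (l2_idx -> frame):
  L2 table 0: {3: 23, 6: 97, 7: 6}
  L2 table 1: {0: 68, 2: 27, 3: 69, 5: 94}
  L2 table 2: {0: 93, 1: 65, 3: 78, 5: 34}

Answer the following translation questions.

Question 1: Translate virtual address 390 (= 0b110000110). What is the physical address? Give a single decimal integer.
Answer: 550

Derivation:
vaddr = 390 = 0b110000110
Split: l1_idx=6, l2_idx=0, offset=6
L1[6] = 1
L2[1][0] = 68
paddr = 68 * 8 + 6 = 550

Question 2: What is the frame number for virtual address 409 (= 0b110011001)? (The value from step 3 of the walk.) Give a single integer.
vaddr = 409: l1_idx=6, l2_idx=3
L1[6] = 1; L2[1][3] = 69

Answer: 69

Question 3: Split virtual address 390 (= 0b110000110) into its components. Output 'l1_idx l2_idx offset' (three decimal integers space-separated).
vaddr = 390 = 0b110000110
  top 3 bits -> l1_idx = 6
  next 3 bits -> l2_idx = 0
  bottom 3 bits -> offset = 6

Answer: 6 0 6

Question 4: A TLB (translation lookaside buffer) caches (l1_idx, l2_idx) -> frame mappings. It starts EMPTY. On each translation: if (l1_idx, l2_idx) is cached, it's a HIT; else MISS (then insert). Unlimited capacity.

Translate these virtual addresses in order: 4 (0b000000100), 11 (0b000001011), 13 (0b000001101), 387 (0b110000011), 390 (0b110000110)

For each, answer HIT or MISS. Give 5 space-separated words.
Answer: MISS MISS HIT MISS HIT

Derivation:
vaddr=4: (0,0) not in TLB -> MISS, insert
vaddr=11: (0,1) not in TLB -> MISS, insert
vaddr=13: (0,1) in TLB -> HIT
vaddr=387: (6,0) not in TLB -> MISS, insert
vaddr=390: (6,0) in TLB -> HIT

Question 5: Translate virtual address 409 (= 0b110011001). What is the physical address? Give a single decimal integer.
vaddr = 409 = 0b110011001
Split: l1_idx=6, l2_idx=3, offset=1
L1[6] = 1
L2[1][3] = 69
paddr = 69 * 8 + 1 = 553

Answer: 553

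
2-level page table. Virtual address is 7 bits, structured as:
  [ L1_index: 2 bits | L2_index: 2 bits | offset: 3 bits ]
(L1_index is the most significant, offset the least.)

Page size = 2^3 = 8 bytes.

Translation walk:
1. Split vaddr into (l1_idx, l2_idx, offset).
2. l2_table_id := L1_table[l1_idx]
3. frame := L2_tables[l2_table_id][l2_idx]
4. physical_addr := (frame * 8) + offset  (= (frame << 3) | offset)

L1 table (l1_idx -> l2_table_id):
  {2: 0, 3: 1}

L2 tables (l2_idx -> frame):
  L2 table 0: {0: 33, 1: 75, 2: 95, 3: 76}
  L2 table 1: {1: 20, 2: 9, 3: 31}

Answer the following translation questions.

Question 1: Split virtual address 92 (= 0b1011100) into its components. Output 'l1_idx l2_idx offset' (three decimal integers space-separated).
vaddr = 92 = 0b1011100
  top 2 bits -> l1_idx = 2
  next 2 bits -> l2_idx = 3
  bottom 3 bits -> offset = 4

Answer: 2 3 4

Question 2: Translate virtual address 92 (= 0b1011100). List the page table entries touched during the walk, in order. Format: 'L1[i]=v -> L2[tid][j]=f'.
Answer: L1[2]=0 -> L2[0][3]=76

Derivation:
vaddr = 92 = 0b1011100
Split: l1_idx=2, l2_idx=3, offset=4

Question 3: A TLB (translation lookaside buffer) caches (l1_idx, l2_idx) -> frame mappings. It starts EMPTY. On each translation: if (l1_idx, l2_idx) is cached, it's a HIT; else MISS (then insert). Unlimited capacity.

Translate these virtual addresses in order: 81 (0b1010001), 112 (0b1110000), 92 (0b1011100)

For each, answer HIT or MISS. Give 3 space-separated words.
Answer: MISS MISS MISS

Derivation:
vaddr=81: (2,2) not in TLB -> MISS, insert
vaddr=112: (3,2) not in TLB -> MISS, insert
vaddr=92: (2,3) not in TLB -> MISS, insert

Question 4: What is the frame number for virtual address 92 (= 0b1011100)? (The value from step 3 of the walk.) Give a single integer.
Answer: 76

Derivation:
vaddr = 92: l1_idx=2, l2_idx=3
L1[2] = 0; L2[0][3] = 76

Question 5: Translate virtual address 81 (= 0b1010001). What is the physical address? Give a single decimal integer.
Answer: 761

Derivation:
vaddr = 81 = 0b1010001
Split: l1_idx=2, l2_idx=2, offset=1
L1[2] = 0
L2[0][2] = 95
paddr = 95 * 8 + 1 = 761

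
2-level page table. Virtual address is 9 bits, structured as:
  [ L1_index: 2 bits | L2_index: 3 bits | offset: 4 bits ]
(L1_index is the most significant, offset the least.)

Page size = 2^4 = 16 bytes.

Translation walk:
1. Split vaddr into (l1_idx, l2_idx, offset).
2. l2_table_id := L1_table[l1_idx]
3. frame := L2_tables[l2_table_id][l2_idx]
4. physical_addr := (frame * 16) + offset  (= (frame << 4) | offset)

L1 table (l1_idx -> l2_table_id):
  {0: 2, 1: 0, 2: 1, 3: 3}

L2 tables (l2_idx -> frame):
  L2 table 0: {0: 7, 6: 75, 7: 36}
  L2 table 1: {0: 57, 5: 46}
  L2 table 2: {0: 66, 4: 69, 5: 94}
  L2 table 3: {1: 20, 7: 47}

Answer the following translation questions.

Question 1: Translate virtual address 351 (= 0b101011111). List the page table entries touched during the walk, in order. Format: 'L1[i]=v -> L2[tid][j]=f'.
Answer: L1[2]=1 -> L2[1][5]=46

Derivation:
vaddr = 351 = 0b101011111
Split: l1_idx=2, l2_idx=5, offset=15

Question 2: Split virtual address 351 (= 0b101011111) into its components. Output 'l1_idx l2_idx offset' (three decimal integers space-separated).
vaddr = 351 = 0b101011111
  top 2 bits -> l1_idx = 2
  next 3 bits -> l2_idx = 5
  bottom 4 bits -> offset = 15

Answer: 2 5 15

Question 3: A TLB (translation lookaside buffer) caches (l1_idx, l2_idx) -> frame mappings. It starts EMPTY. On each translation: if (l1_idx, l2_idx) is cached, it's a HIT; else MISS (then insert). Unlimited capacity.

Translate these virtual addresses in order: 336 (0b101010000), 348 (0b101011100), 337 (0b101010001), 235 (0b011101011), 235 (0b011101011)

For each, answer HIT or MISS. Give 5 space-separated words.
vaddr=336: (2,5) not in TLB -> MISS, insert
vaddr=348: (2,5) in TLB -> HIT
vaddr=337: (2,5) in TLB -> HIT
vaddr=235: (1,6) not in TLB -> MISS, insert
vaddr=235: (1,6) in TLB -> HIT

Answer: MISS HIT HIT MISS HIT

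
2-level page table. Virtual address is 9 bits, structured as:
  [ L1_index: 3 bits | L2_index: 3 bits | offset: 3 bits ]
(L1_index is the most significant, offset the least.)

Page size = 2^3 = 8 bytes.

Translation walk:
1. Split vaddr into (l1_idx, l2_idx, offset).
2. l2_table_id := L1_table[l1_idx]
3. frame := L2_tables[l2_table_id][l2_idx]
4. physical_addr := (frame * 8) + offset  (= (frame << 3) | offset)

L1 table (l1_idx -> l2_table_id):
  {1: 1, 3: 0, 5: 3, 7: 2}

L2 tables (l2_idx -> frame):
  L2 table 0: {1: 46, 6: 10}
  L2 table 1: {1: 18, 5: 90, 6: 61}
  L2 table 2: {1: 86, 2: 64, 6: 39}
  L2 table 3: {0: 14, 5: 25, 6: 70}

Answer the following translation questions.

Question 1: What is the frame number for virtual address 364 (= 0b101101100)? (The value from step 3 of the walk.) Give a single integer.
Answer: 25

Derivation:
vaddr = 364: l1_idx=5, l2_idx=5
L1[5] = 3; L2[3][5] = 25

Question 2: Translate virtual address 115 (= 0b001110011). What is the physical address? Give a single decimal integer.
Answer: 491

Derivation:
vaddr = 115 = 0b001110011
Split: l1_idx=1, l2_idx=6, offset=3
L1[1] = 1
L2[1][6] = 61
paddr = 61 * 8 + 3 = 491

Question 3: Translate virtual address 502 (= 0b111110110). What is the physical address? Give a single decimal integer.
vaddr = 502 = 0b111110110
Split: l1_idx=7, l2_idx=6, offset=6
L1[7] = 2
L2[2][6] = 39
paddr = 39 * 8 + 6 = 318

Answer: 318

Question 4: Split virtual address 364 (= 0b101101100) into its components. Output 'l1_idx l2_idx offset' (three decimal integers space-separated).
vaddr = 364 = 0b101101100
  top 3 bits -> l1_idx = 5
  next 3 bits -> l2_idx = 5
  bottom 3 bits -> offset = 4

Answer: 5 5 4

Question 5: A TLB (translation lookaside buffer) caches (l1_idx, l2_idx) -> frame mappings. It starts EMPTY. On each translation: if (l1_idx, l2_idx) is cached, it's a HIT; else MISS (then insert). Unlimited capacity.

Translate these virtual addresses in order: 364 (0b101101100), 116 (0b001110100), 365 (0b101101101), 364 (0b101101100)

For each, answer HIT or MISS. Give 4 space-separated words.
vaddr=364: (5,5) not in TLB -> MISS, insert
vaddr=116: (1,6) not in TLB -> MISS, insert
vaddr=365: (5,5) in TLB -> HIT
vaddr=364: (5,5) in TLB -> HIT

Answer: MISS MISS HIT HIT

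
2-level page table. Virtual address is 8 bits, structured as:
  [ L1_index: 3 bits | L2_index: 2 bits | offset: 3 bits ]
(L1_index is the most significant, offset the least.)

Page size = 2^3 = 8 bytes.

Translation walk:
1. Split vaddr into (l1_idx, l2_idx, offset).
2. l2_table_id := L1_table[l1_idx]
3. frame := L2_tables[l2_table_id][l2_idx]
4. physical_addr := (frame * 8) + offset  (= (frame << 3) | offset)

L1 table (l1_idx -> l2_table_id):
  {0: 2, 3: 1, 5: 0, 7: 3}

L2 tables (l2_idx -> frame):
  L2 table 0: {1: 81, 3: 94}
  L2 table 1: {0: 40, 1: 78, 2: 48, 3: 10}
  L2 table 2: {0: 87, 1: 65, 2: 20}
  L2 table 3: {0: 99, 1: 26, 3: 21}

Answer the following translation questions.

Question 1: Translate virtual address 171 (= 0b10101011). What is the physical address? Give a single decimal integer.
vaddr = 171 = 0b10101011
Split: l1_idx=5, l2_idx=1, offset=3
L1[5] = 0
L2[0][1] = 81
paddr = 81 * 8 + 3 = 651

Answer: 651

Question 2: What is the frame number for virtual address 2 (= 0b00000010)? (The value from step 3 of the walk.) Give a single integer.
vaddr = 2: l1_idx=0, l2_idx=0
L1[0] = 2; L2[2][0] = 87

Answer: 87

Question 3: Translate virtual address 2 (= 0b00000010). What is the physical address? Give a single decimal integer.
vaddr = 2 = 0b00000010
Split: l1_idx=0, l2_idx=0, offset=2
L1[0] = 2
L2[2][0] = 87
paddr = 87 * 8 + 2 = 698

Answer: 698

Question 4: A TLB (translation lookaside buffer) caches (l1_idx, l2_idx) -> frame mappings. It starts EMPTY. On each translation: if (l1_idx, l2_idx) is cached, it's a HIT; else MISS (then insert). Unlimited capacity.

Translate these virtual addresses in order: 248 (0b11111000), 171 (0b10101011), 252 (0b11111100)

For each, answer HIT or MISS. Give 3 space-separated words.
Answer: MISS MISS HIT

Derivation:
vaddr=248: (7,3) not in TLB -> MISS, insert
vaddr=171: (5,1) not in TLB -> MISS, insert
vaddr=252: (7,3) in TLB -> HIT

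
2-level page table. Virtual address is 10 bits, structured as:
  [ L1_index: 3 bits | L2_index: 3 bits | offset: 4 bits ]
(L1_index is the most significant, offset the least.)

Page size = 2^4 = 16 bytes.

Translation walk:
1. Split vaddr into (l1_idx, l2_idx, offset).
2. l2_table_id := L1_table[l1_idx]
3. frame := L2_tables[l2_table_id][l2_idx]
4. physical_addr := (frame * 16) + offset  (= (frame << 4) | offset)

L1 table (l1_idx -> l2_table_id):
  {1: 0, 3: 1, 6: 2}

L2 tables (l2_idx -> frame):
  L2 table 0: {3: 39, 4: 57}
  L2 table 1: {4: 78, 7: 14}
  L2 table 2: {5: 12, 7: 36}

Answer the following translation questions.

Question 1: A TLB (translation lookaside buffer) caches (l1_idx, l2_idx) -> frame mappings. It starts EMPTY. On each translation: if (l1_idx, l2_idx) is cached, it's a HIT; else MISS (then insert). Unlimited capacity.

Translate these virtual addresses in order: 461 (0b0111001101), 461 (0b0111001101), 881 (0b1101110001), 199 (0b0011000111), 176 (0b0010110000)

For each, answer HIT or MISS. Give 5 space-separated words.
vaddr=461: (3,4) not in TLB -> MISS, insert
vaddr=461: (3,4) in TLB -> HIT
vaddr=881: (6,7) not in TLB -> MISS, insert
vaddr=199: (1,4) not in TLB -> MISS, insert
vaddr=176: (1,3) not in TLB -> MISS, insert

Answer: MISS HIT MISS MISS MISS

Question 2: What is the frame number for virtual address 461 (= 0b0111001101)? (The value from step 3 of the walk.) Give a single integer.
Answer: 78

Derivation:
vaddr = 461: l1_idx=3, l2_idx=4
L1[3] = 1; L2[1][4] = 78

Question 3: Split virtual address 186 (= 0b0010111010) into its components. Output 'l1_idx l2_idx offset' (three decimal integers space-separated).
Answer: 1 3 10

Derivation:
vaddr = 186 = 0b0010111010
  top 3 bits -> l1_idx = 1
  next 3 bits -> l2_idx = 3
  bottom 4 bits -> offset = 10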